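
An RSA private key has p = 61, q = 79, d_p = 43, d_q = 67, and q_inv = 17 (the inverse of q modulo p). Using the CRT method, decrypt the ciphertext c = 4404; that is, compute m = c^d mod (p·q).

4783

m₁ = c^(d_p) mod p: c ≡ 12 (mod 61), and 12^43 mod 61 = 25.
m₂ = c^(d_q) mod q: c ≡ 59 (mod 79), and 59^67 mod 79 = 43.
h = q_inv·(m₁ − m₂) mod p = 17·(25 − 43) mod 61 = 60.
m = m₂ + h·q = 43 + 60·79 = 4783.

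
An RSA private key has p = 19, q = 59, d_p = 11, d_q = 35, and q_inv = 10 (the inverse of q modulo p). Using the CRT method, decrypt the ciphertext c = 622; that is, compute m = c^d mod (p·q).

887

m₁ = c^(d_p) mod p: c ≡ 14 (mod 19), and 14^11 mod 19 = 13.
m₂ = c^(d_q) mod q: c ≡ 32 (mod 59), and 32^35 mod 59 = 2.
h = q_inv·(m₁ − m₂) mod p = 10·(13 − 2) mod 19 = 15.
m = m₂ + h·q = 2 + 15·59 = 887.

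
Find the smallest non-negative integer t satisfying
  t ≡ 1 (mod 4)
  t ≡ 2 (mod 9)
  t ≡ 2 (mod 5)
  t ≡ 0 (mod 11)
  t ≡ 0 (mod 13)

The moduli are pairwise coprime; N = 4·9·5·11·13 = 25740.
N/4 = 6435; 6435 ≡ 3 (mod 4); 3·3 ≡ 1, so inverse 3.
N/9 = 2860; 2860 ≡ 7 (mod 9); 7·4 ≡ 1, so inverse 4.
N/5 = 5148; 5148 ≡ 3 (mod 5); 3·2 ≡ 1, so inverse 2.
N/11 = 2340; 2340 ≡ 8 (mod 11); 8·7 ≡ 1, so inverse 7.
N/13 = 1980; 1980 ≡ 4 (mod 13); 4·10 ≡ 1, so inverse 10.
t ≡ 1·6435·3 + 2·2860·4 + 2·5148·2 + 0·2340·7 + 0·1980·10 = 62777.
62777 mod 25740 = 11297.

11297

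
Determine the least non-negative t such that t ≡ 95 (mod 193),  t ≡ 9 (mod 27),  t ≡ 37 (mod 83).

The moduli are pairwise coprime; N = 193·27·83 = 432513.
N/193 = 2241; 2241 ≡ 118 (mod 193); 118·18 ≡ 1, so inverse 18.
N/27 = 16019; 16019 ≡ 8 (mod 27); 8·17 ≡ 1, so inverse 17.
N/83 = 5211; 5211 ≡ 65 (mod 83); 65·23 ≡ 1, so inverse 23.
t ≡ 95·2241·18 + 9·16019·17 + 37·5211·23 = 10717578.
10717578 mod 432513 = 337266.

337266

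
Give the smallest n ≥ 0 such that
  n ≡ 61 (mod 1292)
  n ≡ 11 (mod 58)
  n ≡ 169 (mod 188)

206781

Combine the congruences pairwise.
gcd(1292, 58) = 2 and 2 | (11 − 61), so the pair is consistent; merging gives n ≡ 19441 (mod 37468), where 37468 = lcm(1292, 58).
gcd(37468, 188) = 4 and 4 | (169 − 19441), so the pair is consistent; merging gives n ≡ 206781 (mod 1760996), where 1760996 = lcm(37468, 188).
The solution is unique modulo lcm(1292, 58, 188) = 1760996.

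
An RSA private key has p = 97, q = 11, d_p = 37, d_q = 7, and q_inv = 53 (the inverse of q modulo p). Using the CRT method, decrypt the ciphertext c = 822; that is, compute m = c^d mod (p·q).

m₁ = c^(d_p) mod p: c ≡ 46 (mod 97), and 46^37 mod 97 = 63.
m₂ = c^(d_q) mod q: c ≡ 8 (mod 11), and 8^7 mod 11 = 2.
h = q_inv·(m₁ − m₂) mod p = 53·(63 − 2) mod 97 = 32.
m = m₂ + h·q = 2 + 32·11 = 354.

354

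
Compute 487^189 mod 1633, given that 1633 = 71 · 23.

614

Mod 71: 487 ≡ 61; by Fermat, exponent reduces to 189 mod 70 = 49; 61^49 ≡ 46 (mod 71).
Mod 23: 487 ≡ 4; by Fermat, exponent reduces to 189 mod 22 = 13; 4^13 ≡ 16 (mod 23).
Combine by CRT: x ≡ 46 (mod 71), x ≡ 16 (mod 23) ⇒ x ≡ 614 (mod 1633).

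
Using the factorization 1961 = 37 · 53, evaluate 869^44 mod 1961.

Mod 37: 869 ≡ 18; by Fermat, exponent reduces to 44 mod 36 = 8; 18^8 ≡ 12 (mod 37).
Mod 53: 869 ≡ 21; 21^44 ≡ 15 (mod 53).
Combine by CRT: x ≡ 12 (mod 37), x ≡ 15 (mod 53) ⇒ x ≡ 863 (mod 1961).

863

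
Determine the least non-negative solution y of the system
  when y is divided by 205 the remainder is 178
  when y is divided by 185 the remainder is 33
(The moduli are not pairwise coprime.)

588

gcd(205, 185) = 5 and 5 | (33 − 178), so the pair is consistent; merging gives y ≡ 588 (mod 7585), where 7585 = lcm(205, 185).
The solution is unique modulo lcm(205, 185) = 7585.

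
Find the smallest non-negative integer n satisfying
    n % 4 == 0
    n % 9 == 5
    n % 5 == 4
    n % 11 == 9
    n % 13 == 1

The moduli are pairwise coprime; M = 4·9·5·11·13 = 25740.
M/4 = 6435; 6435 ≡ 3 (mod 4); 3·3 ≡ 1, so inverse 3.
M/9 = 2860; 2860 ≡ 7 (mod 9); 7·4 ≡ 1, so inverse 4.
M/5 = 5148; 5148 ≡ 3 (mod 5); 3·2 ≡ 1, so inverse 2.
M/11 = 2340; 2340 ≡ 8 (mod 11); 8·7 ≡ 1, so inverse 7.
M/13 = 1980; 1980 ≡ 4 (mod 13); 4·10 ≡ 1, so inverse 10.
n ≡ 0·6435·3 + 5·2860·4 + 4·5148·2 + 9·2340·7 + 1·1980·10 = 265604.
265604 mod 25740 = 8204.

8204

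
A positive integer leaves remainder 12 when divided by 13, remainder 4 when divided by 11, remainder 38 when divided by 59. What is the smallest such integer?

The moduli are pairwise coprime; N = 13·11·59 = 8437.
N/13 = 649; 649 ≡ 12 (mod 13); 12·12 ≡ 1, so inverse 12.
N/11 = 767; 767 ≡ 8 (mod 11); 8·7 ≡ 1, so inverse 7.
N/59 = 143; 143 ≡ 25 (mod 59); 25·26 ≡ 1, so inverse 26.
k ≡ 12·649·12 + 4·767·7 + 38·143·26 = 256216.
256216 mod 8437 = 3106.

3106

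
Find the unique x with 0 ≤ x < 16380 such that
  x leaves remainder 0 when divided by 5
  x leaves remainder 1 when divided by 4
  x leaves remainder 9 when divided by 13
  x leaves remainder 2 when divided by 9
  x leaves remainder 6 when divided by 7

The moduli are pairwise coprime; N = 5·4·13·9·7 = 16380.
N/5 = 3276; 3276 ≡ 1 (mod 5), inverse 1.
N/4 = 4095; 4095 ≡ 3 (mod 4); 3·3 ≡ 1, so inverse 3.
N/13 = 1260; 1260 ≡ 12 (mod 13); 12·12 ≡ 1, so inverse 12.
N/9 = 1820; 1820 ≡ 2 (mod 9); 2·5 ≡ 1, so inverse 5.
N/7 = 2340; 2340 ≡ 2 (mod 7); 2·4 ≡ 1, so inverse 4.
x ≡ 0·3276·1 + 1·4095·3 + 9·1260·12 + 2·1820·5 + 6·2340·4 = 222725.
222725 mod 16380 = 9785.

9785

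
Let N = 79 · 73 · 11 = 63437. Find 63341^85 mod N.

Mod 79: 63341 ≡ 62; by Fermat, exponent reduces to 85 mod 78 = 7; 62^7 ≡ 46 (mod 79).
Mod 73: 63341 ≡ 50; by Fermat, exponent reduces to 85 mod 72 = 13; 50^13 ≡ 61 (mod 73).
Mod 11: 63341 ≡ 3; by Fermat, exponent reduces to 85 mod 10 = 5; 3^5 ≡ 1 (mod 11).
Combine by CRT: x ≡ 46 (mod 79), x ≡ 61 (mod 73), x ≡ 1 (mod 11) ⇒ x ≡ 20428 (mod 63437).

20428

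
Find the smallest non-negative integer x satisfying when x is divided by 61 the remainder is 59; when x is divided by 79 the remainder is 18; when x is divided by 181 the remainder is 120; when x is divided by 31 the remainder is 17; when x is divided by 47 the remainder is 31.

1040824149

From x ≡ 59 (mod 61) write x = 59 + 61t. Substituting into x ≡ 18 (mod 79) gives 61t ≡ 38 (mod 79), and since 61⁻¹ ≡ 57 (mod 79), t ≡ 33. Hence x ≡ 59 + 61·33 = 2072 (mod 4819).
From x ≡ 2072 (mod 4819) write x = 2072 + 4819t. Substituting into x ≡ 120 (mod 181) gives 4819t ≡ 39 (mod 181), and since 113⁻¹ ≡ 173 (mod 181), t ≡ 50. Hence x ≡ 2072 + 4819·50 = 243022 (mod 872239).
From x ≡ 243022 (mod 872239) write x = 243022 + 872239t. Substituting into x ≡ 17 (mod 31) gives 872239t ≡ 4 (mod 31), and since 23⁻¹ ≡ 27 (mod 31), t ≡ 15. Hence x ≡ 243022 + 872239·15 = 13326607 (mod 27039409).
From x ≡ 13326607 (mod 27039409) write x = 13326607 + 27039409t. Substituting into x ≡ 31 (mod 47) gives 27039409t ≡ 39 (mod 47), and since 27⁻¹ ≡ 7 (mod 47), t ≡ 38. Hence x ≡ 13326607 + 27039409·38 = 1040824149 (mod 1270852223).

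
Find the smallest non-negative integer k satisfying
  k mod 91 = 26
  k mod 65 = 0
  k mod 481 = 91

14040

gcd(91, 65) = 13 and 13 | (0 − 26), so the pair is consistent; merging gives k ≡ 390 (mod 455), where 455 = lcm(91, 65).
gcd(455, 481) = 13 and 13 | (91 − 390), so the pair is consistent; merging gives k ≡ 14040 (mod 16835), where 16835 = lcm(455, 481).
The solution is unique modulo lcm(91, 65, 481) = 16835.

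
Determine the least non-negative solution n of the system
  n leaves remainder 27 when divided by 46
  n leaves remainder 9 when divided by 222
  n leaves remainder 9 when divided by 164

182049

gcd(46, 222) = 2 and 2 | (9 − 27), so the pair is consistent; merging gives n ≡ 3339 (mod 5106), where 5106 = lcm(46, 222).
gcd(5106, 164) = 2 and 2 | (9 − 3339), so the pair is consistent; merging gives n ≡ 182049 (mod 418692), where 418692 = lcm(5106, 164).
The solution is unique modulo lcm(46, 222, 164) = 418692.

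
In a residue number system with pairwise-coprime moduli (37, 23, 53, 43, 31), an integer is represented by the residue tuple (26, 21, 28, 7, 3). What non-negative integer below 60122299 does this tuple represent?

17356097

The moduli are pairwise coprime; N = 37·23·53·43·31 = 60122299.
N/37 = 1624927; 1624927 ≡ 35 (mod 37); 35·18 ≡ 1, so inverse 18.
N/23 = 2614013; 2614013 ≡ 17 (mod 23); 17·19 ≡ 1, so inverse 19.
N/53 = 1134383; 1134383 ≡ 24 (mod 53); 24·42 ≡ 1, so inverse 42.
N/43 = 1398193; 1398193 ≡ 5 (mod 43); 5·26 ≡ 1, so inverse 26.
N/31 = 1939429; 1939429 ≡ 7 (mod 31); 7·9 ≡ 1, so inverse 9.
x ≡ 26·1624927·18 + 21·2614013·19 + 28·1134383·42 + 7·1398193·26 + 3·1939429·9 = 3444327140.
3444327140 mod 60122299 = 17356097.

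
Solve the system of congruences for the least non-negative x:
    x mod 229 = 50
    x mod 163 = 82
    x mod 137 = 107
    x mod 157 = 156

599667465

Combine the congruences pairwise.
From x ≡ 50 (mod 229) write x = 50 + 229t. Substituting into x ≡ 82 (mod 163) gives 229t ≡ 32 (mod 163), and since 66⁻¹ ≡ 42 (mod 163), t ≡ 40. Hence x ≡ 50 + 229·40 = 9210 (mod 37327).
From x ≡ 9210 (mod 37327) write x = 9210 + 37327t. Substituting into x ≡ 107 (mod 137) gives 37327t ≡ 76 (mod 137), and since 63⁻¹ ≡ 87 (mod 137), t ≡ 36. Hence x ≡ 9210 + 37327·36 = 1352982 (mod 5113799).
From x ≡ 1352982 (mod 5113799) write x = 1352982 + 5113799t. Substituting into x ≡ 156 (mod 157) gives 5113799t ≡ 43 (mod 157), and since 152⁻¹ ≡ 94 (mod 157), t ≡ 117. Hence x ≡ 1352982 + 5113799·117 = 599667465 (mod 802866443).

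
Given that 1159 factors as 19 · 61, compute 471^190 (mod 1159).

441

Mod 19: 471 ≡ 15; by Fermat, exponent reduces to 190 mod 18 = 10; 15^10 ≡ 4 (mod 19).
Mod 61: 471 ≡ 44; by Fermat, exponent reduces to 190 mod 60 = 10; 44^10 ≡ 14 (mod 61).
Combine by CRT: x ≡ 4 (mod 19), x ≡ 14 (mod 61) ⇒ x ≡ 441 (mod 1159).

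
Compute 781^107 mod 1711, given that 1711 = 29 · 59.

657

Mod 29: 781 ≡ 27; by Fermat, exponent reduces to 107 mod 28 = 23; 27^23 ≡ 19 (mod 29).
Mod 59: 781 ≡ 14; by Fermat, exponent reduces to 107 mod 58 = 49; 14^49 ≡ 8 (mod 59).
Combine by CRT: x ≡ 19 (mod 29), x ≡ 8 (mod 59) ⇒ x ≡ 657 (mod 1711).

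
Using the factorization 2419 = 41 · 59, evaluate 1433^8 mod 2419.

1650

Mod 41: 1433 ≡ 39; 39^8 ≡ 10 (mod 41).
Mod 59: 1433 ≡ 17; 17^8 ≡ 57 (mod 59).
Combine by CRT: x ≡ 10 (mod 41), x ≡ 57 (mod 59) ⇒ x ≡ 1650 (mod 2419).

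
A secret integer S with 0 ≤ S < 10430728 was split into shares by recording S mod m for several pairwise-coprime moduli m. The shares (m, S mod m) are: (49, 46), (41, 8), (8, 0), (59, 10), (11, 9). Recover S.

6156896

The moduli are pairwise coprime; N = 49·41·8·59·11 = 10430728.
N/49 = 212872; 212872 ≡ 16 (mod 49); 16·46 ≡ 1, so inverse 46.
N/41 = 254408; 254408 ≡ 3 (mod 41); 3·14 ≡ 1, so inverse 14.
N/8 = 1303841; 1303841 ≡ 1 (mod 8), inverse 1.
N/59 = 176792; 176792 ≡ 28 (mod 59); 28·19 ≡ 1, so inverse 19.
N/11 = 948248; 948248 ≡ 4 (mod 11); 4·3 ≡ 1, so inverse 3.
S ≡ 46·212872·46 + 8·254408·14 + 0·1303841·1 + 10·176792·19 + 9·948248·3 = 538124024.
538124024 mod 10430728 = 6156896.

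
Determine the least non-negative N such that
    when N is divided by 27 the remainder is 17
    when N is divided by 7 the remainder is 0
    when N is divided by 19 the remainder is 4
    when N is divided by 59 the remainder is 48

The moduli are pairwise coprime; M = 27·7·19·59 = 211869.
M/27 = 7847; 7847 ≡ 17 (mod 27); 17·8 ≡ 1, so inverse 8.
M/7 = 30267; 30267 ≡ 6 (mod 7); 6·6 ≡ 1, so inverse 6.
M/19 = 11151; 11151 ≡ 17 (mod 19); 17·9 ≡ 1, so inverse 9.
M/59 = 3591; 3591 ≡ 51 (mod 59); 51·22 ≡ 1, so inverse 22.
N ≡ 17·7847·8 + 0·30267·6 + 4·11151·9 + 48·3591·22 = 5260724.
5260724 mod 211869 = 175868.

175868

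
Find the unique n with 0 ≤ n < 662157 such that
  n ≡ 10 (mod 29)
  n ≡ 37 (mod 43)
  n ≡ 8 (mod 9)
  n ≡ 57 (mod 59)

176939

The moduli are pairwise coprime; M = 29·43·9·59 = 662157.
M/29 = 22833; 22833 ≡ 10 (mod 29); 10·3 ≡ 1, so inverse 3.
M/43 = 15399; 15399 ≡ 5 (mod 43); 5·26 ≡ 1, so inverse 26.
M/9 = 73573; 73573 ≡ 7 (mod 9); 7·4 ≡ 1, so inverse 4.
M/59 = 11223; 11223 ≡ 13 (mod 59); 13·50 ≡ 1, so inverse 50.
n ≡ 10·22833·3 + 37·15399·26 + 8·73573·4 + 57·11223·50 = 49838714.
49838714 mod 662157 = 176939.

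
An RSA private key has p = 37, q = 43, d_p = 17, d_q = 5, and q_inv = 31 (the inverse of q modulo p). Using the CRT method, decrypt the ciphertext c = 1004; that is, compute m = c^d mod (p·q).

984

m₁ = c^(d_p) mod p: c ≡ 5 (mod 37), and 5^17 mod 37 = 22.
m₂ = c^(d_q) mod q: c ≡ 15 (mod 43), and 15^5 mod 43 = 38.
h = q_inv·(m₁ − m₂) mod p = 31·(22 − 38) mod 37 = 22.
m = m₂ + h·q = 38 + 22·43 = 984.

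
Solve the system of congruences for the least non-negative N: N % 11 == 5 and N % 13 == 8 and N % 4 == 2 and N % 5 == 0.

1490

The moduli are pairwise coprime; M = 11·13·4·5 = 2860.
M/11 = 260; 260 ≡ 7 (mod 11); 7·8 ≡ 1, so inverse 8.
M/13 = 220; 220 ≡ 12 (mod 13); 12·12 ≡ 1, so inverse 12.
M/4 = 715; 715 ≡ 3 (mod 4); 3·3 ≡ 1, so inverse 3.
M/5 = 572; 572 ≡ 2 (mod 5); 2·3 ≡ 1, so inverse 3.
N ≡ 5·260·8 + 8·220·12 + 2·715·3 + 0·572·3 = 35810.
35810 mod 2860 = 1490.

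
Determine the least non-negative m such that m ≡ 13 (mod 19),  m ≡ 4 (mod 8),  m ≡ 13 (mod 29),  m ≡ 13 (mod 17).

9380

From m ≡ 13 (mod 19) write m = 13 + 19t. Substituting into m ≡ 4 (mod 8) gives 19t ≡ 7 (mod 8), and since 3⁻¹ ≡ 3 (mod 8), t ≡ 5. Hence m ≡ 13 + 19·5 = 108 (mod 152).
From m ≡ 108 (mod 152) write m = 108 + 152t. Substituting into m ≡ 13 (mod 29) gives 152t ≡ 21 (mod 29), and since 7⁻¹ ≡ 25 (mod 29), t ≡ 3. Hence m ≡ 108 + 152·3 = 564 (mod 4408).
From m ≡ 564 (mod 4408) write m = 564 + 4408t. Substituting into m ≡ 13 (mod 17) gives 4408t ≡ 10 (mod 17), and since 5⁻¹ ≡ 7 (mod 17), t ≡ 2. Hence m ≡ 564 + 4408·2 = 9380 (mod 74936).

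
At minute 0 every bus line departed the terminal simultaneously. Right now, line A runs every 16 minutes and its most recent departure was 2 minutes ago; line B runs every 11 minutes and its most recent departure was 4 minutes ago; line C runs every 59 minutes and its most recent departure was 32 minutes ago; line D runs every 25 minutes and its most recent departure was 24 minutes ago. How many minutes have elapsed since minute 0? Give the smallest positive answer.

The moduli are pairwise coprime; N = 16·11·59·25 = 259600.
N/16 = 16225; 16225 ≡ 1 (mod 16), inverse 1.
N/11 = 23600; 23600 ≡ 5 (mod 11); 5·9 ≡ 1, so inverse 9.
N/59 = 4400; 4400 ≡ 34 (mod 59); 34·33 ≡ 1, so inverse 33.
N/25 = 10384; 10384 ≡ 9 (mod 25); 9·14 ≡ 1, so inverse 14.
t ≡ 2·16225·1 + 4·23600·9 + 32·4400·33 + 24·10384·14 = 9017474.
9017474 mod 259600 = 191074.

191074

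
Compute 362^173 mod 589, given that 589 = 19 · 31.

Mod 19: 362 ≡ 1; by Fermat, exponent reduces to 173 mod 18 = 11; 1^11 ≡ 1 (mod 19).
Mod 31: 362 ≡ 21; by Fermat, exponent reduces to 173 mod 30 = 23; 21^23 ≡ 17 (mod 31).
Combine by CRT: x ≡ 1 (mod 19), x ≡ 17 (mod 31) ⇒ x ≡ 172 (mod 589).

172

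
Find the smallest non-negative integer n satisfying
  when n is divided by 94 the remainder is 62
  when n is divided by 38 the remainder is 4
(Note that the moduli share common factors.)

156

gcd(94, 38) = 2 and 2 | (4 − 62), so the pair is consistent; merging gives n ≡ 156 (mod 1786), where 1786 = lcm(94, 38).
The solution is unique modulo lcm(94, 38) = 1786.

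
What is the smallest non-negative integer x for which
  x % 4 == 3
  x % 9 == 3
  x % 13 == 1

183

From x ≡ 3 (mod 4) write x = 3 + 4t. Substituting into x ≡ 3 (mod 9) gives 4t ≡ 0 (mod 9), and since 4⁻¹ ≡ 7 (mod 9), t ≡ 0. Hence x ≡ 3 + 4·0 = 3 (mod 36).
From x ≡ 3 (mod 36) write x = 3 + 36t. Substituting into x ≡ 1 (mod 13) gives 36t ≡ 11 (mod 13), and since 10⁻¹ ≡ 4 (mod 13), t ≡ 5. Hence x ≡ 3 + 36·5 = 183 (mod 468).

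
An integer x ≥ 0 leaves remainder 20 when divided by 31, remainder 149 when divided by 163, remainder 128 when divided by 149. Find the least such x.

12048

From x ≡ 20 (mod 31) write x = 20 + 31t. Substituting into x ≡ 149 (mod 163) gives 31t ≡ 129 (mod 163), and since 31⁻¹ ≡ 142 (mod 163), t ≡ 62. Hence x ≡ 20 + 31·62 = 1942 (mod 5053).
From x ≡ 1942 (mod 5053) write x = 1942 + 5053t. Substituting into x ≡ 128 (mod 149) gives 5053t ≡ 123 (mod 149), and since 136⁻¹ ≡ 126 (mod 149), t ≡ 2. Hence x ≡ 1942 + 5053·2 = 12048 (mod 752897).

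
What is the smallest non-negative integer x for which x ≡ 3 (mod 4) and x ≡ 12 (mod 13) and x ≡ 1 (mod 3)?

103

From x ≡ 3 (mod 4) write x = 3 + 4t. Substituting into x ≡ 12 (mod 13) gives 4t ≡ 9 (mod 13), and since 4⁻¹ ≡ 10 (mod 13), t ≡ 12. Hence x ≡ 3 + 4·12 = 51 (mod 52).
From x ≡ 51 (mod 52) write x = 51 + 52t. Substituting into x ≡ 1 (mod 3) gives 52t ≡ 1 (mod 3), and since 1⁻¹ ≡ 1 (mod 3), t ≡ 1. Hence x ≡ 51 + 52·1 = 103 (mod 156).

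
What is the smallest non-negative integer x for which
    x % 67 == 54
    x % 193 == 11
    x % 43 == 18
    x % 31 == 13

The moduli are pairwise coprime; N = 67·193·43·31 = 17237023.
N/67 = 257269; 257269 ≡ 56 (mod 67); 56·6 ≡ 1, so inverse 6.
N/193 = 89311; 89311 ≡ 145 (mod 193); 145·4 ≡ 1, so inverse 4.
N/43 = 400861; 400861 ≡ 15 (mod 43); 15·23 ≡ 1, so inverse 23.
N/31 = 556033; 556033 ≡ 17 (mod 31); 17·11 ≡ 1, so inverse 11.
x ≡ 54·257269·6 + 11·89311·4 + 18·400861·23 + 13·556033·11 = 332754013.
332754013 mod 17237023 = 5250576.

5250576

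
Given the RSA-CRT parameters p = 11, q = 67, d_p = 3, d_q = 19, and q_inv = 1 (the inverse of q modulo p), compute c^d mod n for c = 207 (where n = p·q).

333

m₁ = c^(d_p) mod p: c ≡ 9 (mod 11), and 9^3 mod 11 = 3.
m₂ = c^(d_q) mod q: c ≡ 6 (mod 67), and 6^19 mod 67 = 65.
h = q_inv·(m₁ − m₂) mod p = 1·(3 − 65) mod 11 = 4.
m = m₂ + h·q = 65 + 4·67 = 333.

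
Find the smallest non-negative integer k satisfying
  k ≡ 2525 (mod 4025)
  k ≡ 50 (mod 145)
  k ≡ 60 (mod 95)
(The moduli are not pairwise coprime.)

gcd(4025, 145) = 5 and 5 | (50 − 2525), so the pair is consistent; merging gives k ≡ 87050 (mod 116725), where 116725 = lcm(4025, 145).
gcd(116725, 95) = 5 and 5 | (60 − 87050), so the pair is consistent; merging gives k ≡ 2188100 (mod 2217775), where 2217775 = lcm(116725, 95).
The solution is unique modulo lcm(4025, 145, 95) = 2217775.

2188100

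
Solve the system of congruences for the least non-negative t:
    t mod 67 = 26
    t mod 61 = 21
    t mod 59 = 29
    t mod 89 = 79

3383325

The moduli are pairwise coprime; N = 67·61·59·89 = 21460837.
N/67 = 320311; 320311 ≡ 51 (mod 67); 51·46 ≡ 1, so inverse 46.
N/61 = 351817; 351817 ≡ 30 (mod 61); 30·59 ≡ 1, so inverse 59.
N/59 = 363743; 363743 ≡ 8 (mod 59); 8·37 ≡ 1, so inverse 37.
N/89 = 241133; 241133 ≡ 32 (mod 89); 32·64 ≡ 1, so inverse 64.
t ≡ 26·320311·46 + 21·351817·59 + 29·363743·37 + 79·241133·64 = 2428457906.
2428457906 mod 21460837 = 3383325.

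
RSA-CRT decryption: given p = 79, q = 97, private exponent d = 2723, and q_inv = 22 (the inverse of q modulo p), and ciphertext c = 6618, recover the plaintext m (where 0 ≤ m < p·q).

d_p = d mod (p−1) = 2723 mod 78 = 71; d_q = d mod (q−1) = 35.
m₁ = c^(d_p) mod p: c ≡ 61 (mod 79), and 61^71 mod 79 = 41.
m₂ = c^(d_q) mod q: c ≡ 22 (mod 97), and 22^35 mod 97 = 75.
h = q_inv·(m₁ − m₂) mod p = 22·(41 − 75) mod 79 = 42.
m = m₂ + h·q = 75 + 42·97 = 4149.

4149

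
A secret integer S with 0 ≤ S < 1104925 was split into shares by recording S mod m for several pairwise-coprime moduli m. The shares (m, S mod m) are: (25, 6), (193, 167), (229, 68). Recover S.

984081

Combine the congruences pairwise.
From S ≡ 6 (mod 25) write S = 6 + 25t. Substituting into S ≡ 167 (mod 193) gives 25t ≡ 161 (mod 193), and since 25⁻¹ ≡ 139 (mod 193), t ≡ 184. Hence S ≡ 6 + 25·184 = 4606 (mod 4825).
From S ≡ 4606 (mod 4825) write S = 4606 + 4825t. Substituting into S ≡ 68 (mod 229) gives 4825t ≡ 42 (mod 229), and since 16⁻¹ ≡ 43 (mod 229), t ≡ 203. Hence S ≡ 4606 + 4825·203 = 984081 (mod 1104925).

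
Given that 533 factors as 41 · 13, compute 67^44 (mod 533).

Mod 41: 67 ≡ 26; by Fermat, exponent reduces to 44 mod 40 = 4; 26^4 ≡ 31 (mod 41).
Mod 13: 67 ≡ 2; by Fermat, exponent reduces to 44 mod 12 = 8; 2^8 ≡ 9 (mod 13).
Combine by CRT: x ≡ 31 (mod 41), x ≡ 9 (mod 13) ⇒ x ≡ 113 (mod 533).

113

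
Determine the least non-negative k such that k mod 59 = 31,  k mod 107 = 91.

4692

From k ≡ 31 (mod 59) write k = 31 + 59t. Substituting into k ≡ 91 (mod 107) gives 59t ≡ 60 (mod 107), and since 59⁻¹ ≡ 78 (mod 107), t ≡ 79. Hence k ≡ 31 + 59·79 = 4692 (mod 6313).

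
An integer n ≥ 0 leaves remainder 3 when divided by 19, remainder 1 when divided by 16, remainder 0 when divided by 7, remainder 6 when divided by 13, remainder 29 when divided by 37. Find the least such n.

213297

The moduli are pairwise coprime; M = 19·16·7·13·37 = 1023568.
M/19 = 53872; 53872 ≡ 7 (mod 19); 7·11 ≡ 1, so inverse 11.
M/16 = 63973; 63973 ≡ 5 (mod 16); 5·13 ≡ 1, so inverse 13.
M/7 = 146224; 146224 ≡ 1 (mod 7), inverse 1.
M/13 = 78736; 78736 ≡ 8 (mod 13); 8·5 ≡ 1, so inverse 5.
M/37 = 27664; 27664 ≡ 25 (mod 37); 25·3 ≡ 1, so inverse 3.
n ≡ 3·53872·11 + 1·63973·13 + 0·146224·1 + 6·78736·5 + 29·27664·3 = 7378273.
7378273 mod 1023568 = 213297.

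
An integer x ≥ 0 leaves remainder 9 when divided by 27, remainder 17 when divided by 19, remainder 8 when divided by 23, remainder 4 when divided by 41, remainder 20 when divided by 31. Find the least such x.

From x ≡ 9 (mod 27) write x = 9 + 27t. Substituting into x ≡ 17 (mod 19) gives 27t ≡ 8 (mod 19), and since 8⁻¹ ≡ 12 (mod 19), t ≡ 1. Hence x ≡ 9 + 27·1 = 36 (mod 513).
From x ≡ 36 (mod 513) write x = 36 + 513t. Substituting into x ≡ 8 (mod 23) gives 513t ≡ 18 (mod 23), and since 7⁻¹ ≡ 10 (mod 23), t ≡ 19. Hence x ≡ 36 + 513·19 = 9783 (mod 11799).
From x ≡ 9783 (mod 11799) write x = 9783 + 11799t. Substituting into x ≡ 4 (mod 41) gives 11799t ≡ 20 (mod 41), and since 32⁻¹ ≡ 9 (mod 41), t ≡ 16. Hence x ≡ 9783 + 11799·16 = 198567 (mod 483759).
From x ≡ 198567 (mod 483759) write x = 198567 + 483759t. Substituting into x ≡ 20 (mod 31) gives 483759t ≡ 8 (mod 31), and since 4⁻¹ ≡ 8 (mod 31), t ≡ 2. Hence x ≡ 198567 + 483759·2 = 1166085 (mod 14996529).

1166085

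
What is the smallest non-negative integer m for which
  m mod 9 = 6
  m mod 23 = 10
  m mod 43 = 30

The moduli are pairwise coprime; N = 9·23·43 = 8901.
N/9 = 989; 989 ≡ 8 (mod 9); 8·8 ≡ 1, so inverse 8.
N/23 = 387; 387 ≡ 19 (mod 23); 19·17 ≡ 1, so inverse 17.
N/43 = 207; 207 ≡ 35 (mod 43); 35·16 ≡ 1, so inverse 16.
m ≡ 6·989·8 + 10·387·17 + 30·207·16 = 212622.
212622 mod 8901 = 7899.

7899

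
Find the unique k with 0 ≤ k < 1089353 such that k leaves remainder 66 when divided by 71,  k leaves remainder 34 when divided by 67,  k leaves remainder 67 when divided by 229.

The moduli are pairwise coprime; N = 71·67·229 = 1089353.
N/71 = 15343; 15343 ≡ 7 (mod 71); 7·61 ≡ 1, so inverse 61.
N/67 = 16259; 16259 ≡ 45 (mod 67); 45·3 ≡ 1, so inverse 3.
N/229 = 4757; 4757 ≡ 177 (mod 229); 177·22 ≡ 1, so inverse 22.
k ≡ 66·15343·61 + 34·16259·3 + 67·4757·22 = 70441154.
70441154 mod 1089353 = 722562.

722562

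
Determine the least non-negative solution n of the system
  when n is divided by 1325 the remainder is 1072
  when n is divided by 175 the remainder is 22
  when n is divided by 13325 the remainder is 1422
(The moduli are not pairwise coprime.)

gcd(1325, 175) = 25 and 25 | (22 − 1072), so the pair is consistent; merging gives n ≡ 1072 (mod 9275), where 9275 = lcm(1325, 175).
gcd(9275, 13325) = 25 and 25 | (1422 − 1072), so the pair is consistent; merging gives n ≡ 1587097 (mod 4943575), where 4943575 = lcm(9275, 13325).
The solution is unique modulo lcm(1325, 175, 13325) = 4943575.

1587097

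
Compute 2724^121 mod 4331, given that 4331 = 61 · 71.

Mod 61: 2724 ≡ 40; by Fermat, exponent reduces to 121 mod 60 = 1; 40^1 ≡ 40 (mod 61).
Mod 71: 2724 ≡ 26; by Fermat, exponent reduces to 121 mod 70 = 51; 26^51 ≡ 34 (mod 71).
Combine by CRT: x ≡ 40 (mod 61), x ≡ 34 (mod 71) ⇒ x ≡ 1809 (mod 4331).

1809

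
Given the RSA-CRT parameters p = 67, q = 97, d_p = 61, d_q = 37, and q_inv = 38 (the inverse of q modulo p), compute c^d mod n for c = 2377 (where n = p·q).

m₁ = c^(d_p) mod p: c ≡ 32 (mod 67), and 32^61 mod 67 = 12.
m₂ = c^(d_q) mod q: c ≡ 49 (mod 97), and 49^37 mod 97 = 11.
h = q_inv·(m₁ − m₂) mod p = 38·(12 − 11) mod 67 = 38.
m = m₂ + h·q = 11 + 38·97 = 3697.

3697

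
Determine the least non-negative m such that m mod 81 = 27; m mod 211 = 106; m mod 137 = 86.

1436805

The moduli are pairwise coprime; N = 81·211·137 = 2341467.
N/81 = 28907; 28907 ≡ 71 (mod 81); 71·8 ≡ 1, so inverse 8.
N/211 = 11097; 11097 ≡ 125 (mod 211); 125·184 ≡ 1, so inverse 184.
N/137 = 17091; 17091 ≡ 103 (mod 137); 103·4 ≡ 1, so inverse 4.
m ≡ 27·28907·8 + 106·11097·184 + 86·17091·4 = 228559104.
228559104 mod 2341467 = 1436805.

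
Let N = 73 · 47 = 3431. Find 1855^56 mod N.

2400

Mod 73: 1855 ≡ 30; 30^56 ≡ 64 (mod 73).
Mod 47: 1855 ≡ 22; by Fermat, exponent reduces to 56 mod 46 = 10; 22^10 ≡ 3 (mod 47).
Combine by CRT: x ≡ 64 (mod 73), x ≡ 3 (mod 47) ⇒ x ≡ 2400 (mod 3431).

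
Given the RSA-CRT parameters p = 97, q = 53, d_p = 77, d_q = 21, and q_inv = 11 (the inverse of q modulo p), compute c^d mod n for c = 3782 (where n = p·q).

3200

m₁ = c^(d_p) mod p: c ≡ 96 (mod 97), and 96^77 mod 97 = 96.
m₂ = c^(d_q) mod q: c ≡ 19 (mod 53), and 19^21 mod 53 = 20.
h = q_inv·(m₁ − m₂) mod p = 11·(96 − 20) mod 97 = 60.
m = m₂ + h·q = 20 + 60·53 = 3200.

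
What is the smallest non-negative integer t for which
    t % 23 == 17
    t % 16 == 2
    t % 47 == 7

The moduli are pairwise coprime; N = 23·16·47 = 17296.
N/23 = 752; 752 ≡ 16 (mod 23); 16·13 ≡ 1, so inverse 13.
N/16 = 1081; 1081 ≡ 9 (mod 16); 9·9 ≡ 1, so inverse 9.
N/47 = 368; 368 ≡ 39 (mod 47); 39·41 ≡ 1, so inverse 41.
t ≡ 17·752·13 + 2·1081·9 + 7·368·41 = 291266.
291266 mod 17296 = 14530.

14530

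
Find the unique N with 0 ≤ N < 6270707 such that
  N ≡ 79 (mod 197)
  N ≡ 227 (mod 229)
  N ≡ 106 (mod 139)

The moduli are pairwise coprime; M = 197·229·139 = 6270707.
M/197 = 31831; 31831 ≡ 114 (mod 197); 114·178 ≡ 1, so inverse 178.
M/229 = 27383; 27383 ≡ 132 (mod 229); 132·144 ≡ 1, so inverse 144.
M/139 = 45113; 45113 ≡ 77 (mod 139); 77·65 ≡ 1, so inverse 65.
N ≡ 79·31831·178 + 227·27383·144 + 106·45113·65 = 1653531596.
1653531596 mod 6270707 = 4335655.

4335655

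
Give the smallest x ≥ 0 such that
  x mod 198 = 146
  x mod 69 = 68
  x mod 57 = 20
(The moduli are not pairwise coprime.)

73208

Combine the congruences pairwise.
gcd(198, 69) = 3 and 3 | (68 − 146), so the pair is consistent; merging gives x ≡ 344 (mod 4554), where 4554 = lcm(198, 69).
gcd(4554, 57) = 3 and 3 | (20 − 344), so the pair is consistent; merging gives x ≡ 73208 (mod 86526), where 86526 = lcm(4554, 57).
The solution is unique modulo lcm(198, 69, 57) = 86526.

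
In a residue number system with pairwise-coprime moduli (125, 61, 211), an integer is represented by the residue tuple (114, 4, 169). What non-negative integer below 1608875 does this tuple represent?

1159614

The moduli are pairwise coprime; N = 125·61·211 = 1608875.
N/125 = 12871; 12871 ≡ 121 (mod 125); 121·31 ≡ 1, so inverse 31.
N/61 = 26375; 26375 ≡ 23 (mod 61); 23·8 ≡ 1, so inverse 8.
N/211 = 7625; 7625 ≡ 29 (mod 211); 29·131 ≡ 1, so inverse 131.
x ≡ 114·12871·31 + 4·26375·8 + 169·7625·131 = 215139989.
215139989 mod 1608875 = 1159614.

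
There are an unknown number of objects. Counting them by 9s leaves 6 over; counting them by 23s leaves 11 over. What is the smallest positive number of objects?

From N ≡ 6 (mod 9) write N = 6 + 9t. Substituting into N ≡ 11 (mod 23) gives 9t ≡ 5 (mod 23), and since 9⁻¹ ≡ 18 (mod 23), t ≡ 21. Hence N ≡ 6 + 9·21 = 195 (mod 207).

195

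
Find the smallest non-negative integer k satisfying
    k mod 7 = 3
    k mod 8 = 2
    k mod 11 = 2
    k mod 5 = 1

2026

The moduli are pairwise coprime; N = 7·8·11·5 = 3080.
N/7 = 440; 440 ≡ 6 (mod 7); 6·6 ≡ 1, so inverse 6.
N/8 = 385; 385 ≡ 1 (mod 8), inverse 1.
N/11 = 280; 280 ≡ 5 (mod 11); 5·9 ≡ 1, so inverse 9.
N/5 = 616; 616 ≡ 1 (mod 5), inverse 1.
k ≡ 3·440·6 + 2·385·1 + 2·280·9 + 1·616·1 = 14346.
14346 mod 3080 = 2026.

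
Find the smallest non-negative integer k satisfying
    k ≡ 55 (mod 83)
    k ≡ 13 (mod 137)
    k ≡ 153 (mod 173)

Combine the congruences pairwise.
From k ≡ 55 (mod 83) write k = 55 + 83t. Substituting into k ≡ 13 (mod 137) gives 83t ≡ 95 (mod 137), and since 83⁻¹ ≡ 104 (mod 137), t ≡ 16. Hence k ≡ 55 + 83·16 = 1383 (mod 11371).
From k ≡ 1383 (mod 11371) write k = 1383 + 11371t. Substituting into k ≡ 153 (mod 173) gives 11371t ≡ 154 (mod 173), and since 126⁻¹ ≡ 92 (mod 173), t ≡ 155. Hence k ≡ 1383 + 11371·155 = 1763888 (mod 1967183).

1763888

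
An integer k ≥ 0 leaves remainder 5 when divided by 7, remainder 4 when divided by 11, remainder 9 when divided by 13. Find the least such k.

From k ≡ 5 (mod 7) write k = 5 + 7t. Substituting into k ≡ 4 (mod 11) gives 7t ≡ 10 (mod 11), and since 7⁻¹ ≡ 8 (mod 11), t ≡ 3. Hence k ≡ 5 + 7·3 = 26 (mod 77).
From k ≡ 26 (mod 77) write k = 26 + 77t. Substituting into k ≡ 9 (mod 13) gives 77t ≡ 9 (mod 13), and since 12⁻¹ ≡ 12 (mod 13), t ≡ 4. Hence k ≡ 26 + 77·4 = 334 (mod 1001).

334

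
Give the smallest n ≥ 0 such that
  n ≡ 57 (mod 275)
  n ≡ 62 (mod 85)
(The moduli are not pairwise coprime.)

gcd(275, 85) = 5 and 5 | (62 − 57), so the pair is consistent; merging gives n ≡ 3632 (mod 4675), where 4675 = lcm(275, 85).
The solution is unique modulo lcm(275, 85) = 4675.

3632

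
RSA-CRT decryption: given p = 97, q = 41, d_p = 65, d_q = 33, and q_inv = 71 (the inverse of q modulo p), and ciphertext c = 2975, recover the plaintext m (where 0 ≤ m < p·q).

m₁ = c^(d_p) mod p: c ≡ 65 (mod 97), and 65^65 mod 97 = 44.
m₂ = c^(d_q) mod q: c ≡ 23 (mod 41), and 23^33 mod 41 = 31.
h = q_inv·(m₁ − m₂) mod p = 71·(44 − 31) mod 97 = 50.
m = m₂ + h·q = 31 + 50·41 = 2081.

2081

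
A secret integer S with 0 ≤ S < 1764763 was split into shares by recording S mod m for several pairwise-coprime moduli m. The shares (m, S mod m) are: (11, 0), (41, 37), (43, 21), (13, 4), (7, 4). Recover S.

The moduli are pairwise coprime; N = 11·41·43·13·7 = 1764763.
N/11 = 160433; 160433 ≡ 9 (mod 11); 9·5 ≡ 1, so inverse 5.
N/41 = 43043; 43043 ≡ 34 (mod 41); 34·35 ≡ 1, so inverse 35.
N/43 = 41041; 41041 ≡ 19 (mod 43); 19·34 ≡ 1, so inverse 34.
N/13 = 135751; 135751 ≡ 5 (mod 13); 5·8 ≡ 1, so inverse 8.
N/7 = 252109; 252109 ≡ 4 (mod 7); 4·2 ≡ 1, so inverse 2.
S ≡ 0·160433·5 + 37·43043·35 + 21·41041·34 + 4·135751·8 + 4·252109·2 = 91404863.
91404863 mod 1764763 = 1401950.

1401950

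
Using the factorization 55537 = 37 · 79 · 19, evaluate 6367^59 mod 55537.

Mod 37: 6367 ≡ 3; by Fermat, exponent reduces to 59 mod 36 = 23; 3^23 ≡ 21 (mod 37).
Mod 79: 6367 ≡ 47; 47^59 ≡ 43 (mod 79).
Mod 19: 6367 ≡ 2; by Fermat, exponent reduces to 59 mod 18 = 5; 2^5 ≡ 13 (mod 19).
Combine by CRT: x ≡ 21 (mod 37), x ≡ 43 (mod 79), x ≡ 13 (mod 19) ⇒ x ≡ 38279 (mod 55537).

38279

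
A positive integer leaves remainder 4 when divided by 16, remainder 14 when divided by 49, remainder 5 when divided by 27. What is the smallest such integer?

The moduli are pairwise coprime; N = 16·49·27 = 21168.
N/16 = 1323; 1323 ≡ 11 (mod 16); 11·3 ≡ 1, so inverse 3.
N/49 = 432; 432 ≡ 40 (mod 49); 40·38 ≡ 1, so inverse 38.
N/27 = 784; 784 ≡ 1 (mod 27), inverse 1.
x ≡ 4·1323·3 + 14·432·38 + 5·784·1 = 249620.
249620 mod 21168 = 16772.

16772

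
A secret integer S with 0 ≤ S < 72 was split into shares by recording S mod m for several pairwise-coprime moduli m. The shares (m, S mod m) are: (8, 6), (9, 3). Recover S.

From S ≡ 6 (mod 8) write S = 6 + 8t. Substituting into S ≡ 3 (mod 9) gives 8t ≡ 6 (mod 9), and since 8⁻¹ ≡ 8 (mod 9), t ≡ 3. Hence S ≡ 6 + 8·3 = 30 (mod 72).

30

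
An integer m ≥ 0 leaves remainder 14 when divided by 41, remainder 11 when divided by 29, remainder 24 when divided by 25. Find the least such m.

8624

The moduli are pairwise coprime; N = 41·29·25 = 29725.
N/41 = 725; 725 ≡ 28 (mod 41); 28·22 ≡ 1, so inverse 22.
N/29 = 1025; 1025 ≡ 10 (mod 29); 10·3 ≡ 1, so inverse 3.
N/25 = 1189; 1189 ≡ 14 (mod 25); 14·9 ≡ 1, so inverse 9.
m ≡ 14·725·22 + 11·1025·3 + 24·1189·9 = 513949.
513949 mod 29725 = 8624.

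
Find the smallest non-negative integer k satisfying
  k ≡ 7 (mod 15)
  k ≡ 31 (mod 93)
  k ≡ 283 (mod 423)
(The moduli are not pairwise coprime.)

gcd(15, 93) = 3 and 3 | (31 − 7), so the pair is consistent; merging gives k ≡ 217 (mod 465), where 465 = lcm(15, 93).
gcd(465, 423) = 3 and 3 | (283 − 217), so the pair is consistent; merging gives k ≡ 29047 (mod 65565), where 65565 = lcm(465, 423).
The solution is unique modulo lcm(15, 93, 423) = 65565.

29047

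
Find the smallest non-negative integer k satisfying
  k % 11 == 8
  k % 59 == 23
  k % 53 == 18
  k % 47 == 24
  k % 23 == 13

The moduli are pairwise coprime; N = 11·59·53·47·23 = 37183157.
N/11 = 3380287; 3380287 ≡ 9 (mod 11); 9·5 ≡ 1, so inverse 5.
N/59 = 630223; 630223 ≡ 44 (mod 59); 44·55 ≡ 1, so inverse 55.
N/53 = 701569; 701569 ≡ 8 (mod 53); 8·20 ≡ 1, so inverse 20.
N/47 = 791131; 791131 ≡ 27 (mod 47); 27·7 ≡ 1, so inverse 7.
N/23 = 1616659; 1616659 ≡ 12 (mod 23); 12·2 ≡ 1, so inverse 2.
k ≡ 8·3380287·5 + 23·630223·55 + 18·701569·20 + 24·791131·7 + 13·1616659·2 = 1359951557.
1359951557 mod 37183157 = 21357905.

21357905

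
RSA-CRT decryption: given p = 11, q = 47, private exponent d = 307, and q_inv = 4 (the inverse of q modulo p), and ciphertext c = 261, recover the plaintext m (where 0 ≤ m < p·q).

d_p = d mod (p−1) = 307 mod 10 = 7; d_q = d mod (q−1) = 31.
m₁ = c^(d_p) mod p: c ≡ 8 (mod 11), and 8^7 mod 11 = 2.
m₂ = c^(d_q) mod q: c ≡ 26 (mod 47), and 26^31 mod 47 = 22.
h = q_inv·(m₁ − m₂) mod p = 4·(2 − 22) mod 11 = 8.
m = m₂ + h·q = 22 + 8·47 = 398.

398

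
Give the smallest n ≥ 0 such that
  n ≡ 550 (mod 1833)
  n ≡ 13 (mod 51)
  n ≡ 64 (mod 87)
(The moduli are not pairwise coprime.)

Combine the congruences pairwise.
gcd(1833, 51) = 3 and 3 | (13 − 550), so the pair is consistent; merging gives n ≡ 17047 (mod 31161), where 31161 = lcm(1833, 51).
gcd(31161, 87) = 3 and 3 | (64 − 17047), so the pair is consistent; merging gives n ≡ 702589 (mod 903669), where 903669 = lcm(31161, 87).
The solution is unique modulo lcm(1833, 51, 87) = 903669.

702589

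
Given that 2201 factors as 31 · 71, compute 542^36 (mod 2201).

1039

Mod 31: 542 ≡ 15; by Fermat, exponent reduces to 36 mod 30 = 6; 15^6 ≡ 16 (mod 31).
Mod 71: 542 ≡ 45; 45^36 ≡ 45 (mod 71).
Combine by CRT: x ≡ 16 (mod 31), x ≡ 45 (mod 71) ⇒ x ≡ 1039 (mod 2201).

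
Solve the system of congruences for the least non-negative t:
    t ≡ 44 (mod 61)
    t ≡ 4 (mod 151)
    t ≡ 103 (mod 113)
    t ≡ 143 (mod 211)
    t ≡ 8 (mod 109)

The moduli are pairwise coprime; N = 61·151·113·211·109 = 23938348157.
N/61 = 392431937; 392431937 ≡ 27 (mod 61); 27·52 ≡ 1, so inverse 52.
N/151 = 158532107; 158532107 ≡ 76 (mod 151); 76·2 ≡ 1, so inverse 2.
N/113 = 211843789; 211843789 ≡ 90 (mod 113); 90·54 ≡ 1, so inverse 54.
N/211 = 113451887; 113451887 ≡ 141 (mod 211); 141·3 ≡ 1, so inverse 3.
N/109 = 219617873; 219617873 ≡ 95 (mod 109); 95·70 ≡ 1, so inverse 70.
t ≡ 44·392431937·52 + 4·158532107·2 + 103·211843789·54 + 143·113451887·3 + 8·219617873·70 = 2249084551533.
2249084551533 mod 23938348157 = 22818172932.

22818172932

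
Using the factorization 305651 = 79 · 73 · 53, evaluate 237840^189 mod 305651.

Mod 79: 237840 ≡ 50; by Fermat, exponent reduces to 189 mod 78 = 33; 50^33 ≡ 8 (mod 79).
Mod 73: 237840 ≡ 6; by Fermat, exponent reduces to 189 mod 72 = 45; 6^45 ≡ 46 (mod 73).
Mod 53: 237840 ≡ 29; by Fermat, exponent reduces to 189 mod 52 = 33; 29^33 ≡ 17 (mod 53).
Combine by CRT: x ≡ 8 (mod 79), x ≡ 46 (mod 73), x ≡ 17 (mod 53) ⇒ x ≡ 304237 (mod 305651).

304237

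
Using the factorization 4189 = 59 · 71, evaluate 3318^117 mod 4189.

Mod 59: 3318 ≡ 14; by Fermat, exponent reduces to 117 mod 58 = 1; 14^1 ≡ 14 (mod 59).
Mod 71: 3318 ≡ 52; by Fermat, exponent reduces to 117 mod 70 = 47; 52^47 ≡ 62 (mod 71).
Combine by CRT: x ≡ 14 (mod 59), x ≡ 62 (mod 71) ⇒ x ≡ 3967 (mod 4189).

3967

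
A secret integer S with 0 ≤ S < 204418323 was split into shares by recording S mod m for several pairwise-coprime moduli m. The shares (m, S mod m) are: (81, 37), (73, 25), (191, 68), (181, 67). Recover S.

44427241

The moduli are pairwise coprime; N = 81·73·191·181 = 204418323.
N/81 = 2523683; 2523683 ≡ 47 (mod 81); 47·50 ≡ 1, so inverse 50.
N/73 = 2800251; 2800251 ≡ 44 (mod 73); 44·5 ≡ 1, so inverse 5.
N/191 = 1070253; 1070253 ≡ 80 (mod 191); 80·117 ≡ 1, so inverse 117.
N/181 = 1129383; 1129383 ≡ 124 (mod 181); 124·127 ≡ 1, so inverse 127.
S ≡ 37·2523683·50 + 25·2800251·5 + 68·1070253·117 + 67·1129383·127 = 23143697740.
23143697740 mod 204418323 = 44427241.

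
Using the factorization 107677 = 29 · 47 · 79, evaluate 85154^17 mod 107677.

Mod 29: 85154 ≡ 10; 10^17 ≡ 15 (mod 29).
Mod 47: 85154 ≡ 37; 37^17 ≡ 42 (mod 47).
Mod 79: 85154 ≡ 71; 71^17 ≡ 12 (mod 79).
Combine by CRT: x ≡ 15 (mod 29), x ≡ 42 (mod 47), x ≡ 12 (mod 79) ⇒ x ≡ 59262 (mod 107677).

59262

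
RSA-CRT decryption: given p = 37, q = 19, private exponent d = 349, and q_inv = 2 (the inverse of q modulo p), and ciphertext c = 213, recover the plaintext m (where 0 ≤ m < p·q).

576

d_p = d mod (p−1) = 349 mod 36 = 25; d_q = d mod (q−1) = 7.
m₁ = c^(d_p) mod p: c ≡ 28 (mod 37), and 28^25 mod 37 = 21.
m₂ = c^(d_q) mod q: c ≡ 4 (mod 19), and 4^7 mod 19 = 6.
h = q_inv·(m₁ − m₂) mod p = 2·(21 − 6) mod 37 = 30.
m = m₂ + h·q = 6 + 30·19 = 576.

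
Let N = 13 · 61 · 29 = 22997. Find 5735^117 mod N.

Mod 13: 5735 ≡ 2; by Fermat, exponent reduces to 117 mod 12 = 9; 2^9 ≡ 5 (mod 13).
Mod 61: 5735 ≡ 1; by Fermat, exponent reduces to 117 mod 60 = 57; 1^57 ≡ 1 (mod 61).
Mod 29: 5735 ≡ 22; by Fermat, exponent reduces to 117 mod 28 = 5; 22^5 ≡ 13 (mod 29).
Combine by CRT: x ≡ 5 (mod 13), x ≡ 1 (mod 61), x ≡ 13 (mod 29) ⇒ x ≡ 12628 (mod 22997).

12628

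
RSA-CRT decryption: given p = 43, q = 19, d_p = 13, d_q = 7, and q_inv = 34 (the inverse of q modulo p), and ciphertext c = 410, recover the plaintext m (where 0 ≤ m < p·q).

239

m₁ = c^(d_p) mod p: c ≡ 23 (mod 43), and 23^13 mod 43 = 24.
m₂ = c^(d_q) mod q: c ≡ 11 (mod 19), and 11^7 mod 19 = 11.
h = q_inv·(m₁ − m₂) mod p = 34·(24 − 11) mod 43 = 12.
m = m₂ + h·q = 11 + 12·19 = 239.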